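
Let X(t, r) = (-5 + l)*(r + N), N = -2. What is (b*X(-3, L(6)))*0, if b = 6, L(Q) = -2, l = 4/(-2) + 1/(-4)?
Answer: 0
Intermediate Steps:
l = -9/4 (l = 4*(-½) + 1*(-¼) = -2 - ¼ = -9/4 ≈ -2.2500)
X(t, r) = 29/2 - 29*r/4 (X(t, r) = (-5 - 9/4)*(r - 2) = -29*(-2 + r)/4 = 29/2 - 29*r/4)
(b*X(-3, L(6)))*0 = (6*(29/2 - 29/4*(-2)))*0 = (6*(29/2 + 29/2))*0 = (6*29)*0 = 174*0 = 0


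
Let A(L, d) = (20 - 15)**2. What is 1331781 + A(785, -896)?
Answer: 1331806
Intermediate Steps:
A(L, d) = 25 (A(L, d) = 5**2 = 25)
1331781 + A(785, -896) = 1331781 + 25 = 1331806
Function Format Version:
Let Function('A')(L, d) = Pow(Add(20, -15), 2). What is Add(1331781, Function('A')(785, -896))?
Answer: 1331806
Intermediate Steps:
Function('A')(L, d) = 25 (Function('A')(L, d) = Pow(5, 2) = 25)
Add(1331781, Function('A')(785, -896)) = Add(1331781, 25) = 1331806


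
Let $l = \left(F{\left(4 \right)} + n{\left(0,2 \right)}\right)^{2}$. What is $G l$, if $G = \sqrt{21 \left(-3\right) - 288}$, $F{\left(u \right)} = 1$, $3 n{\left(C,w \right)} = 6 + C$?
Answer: $27 i \sqrt{39} \approx 168.61 i$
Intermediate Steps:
$n{\left(C,w \right)} = 2 + \frac{C}{3}$ ($n{\left(C,w \right)} = \frac{6 + C}{3} = 2 + \frac{C}{3}$)
$G = 3 i \sqrt{39}$ ($G = \sqrt{-63 - 288} = \sqrt{-351} = 3 i \sqrt{39} \approx 18.735 i$)
$l = 9$ ($l = \left(1 + \left(2 + \frac{1}{3} \cdot 0\right)\right)^{2} = \left(1 + \left(2 + 0\right)\right)^{2} = \left(1 + 2\right)^{2} = 3^{2} = 9$)
$G l = 3 i \sqrt{39} \cdot 9 = 27 i \sqrt{39}$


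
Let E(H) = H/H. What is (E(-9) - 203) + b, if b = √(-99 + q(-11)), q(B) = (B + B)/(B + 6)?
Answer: -202 + I*√2365/5 ≈ -202.0 + 9.7263*I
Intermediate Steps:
E(H) = 1
q(B) = 2*B/(6 + B) (q(B) = (2*B)/(6 + B) = 2*B/(6 + B))
b = I*√2365/5 (b = √(-99 + 2*(-11)/(6 - 11)) = √(-99 + 2*(-11)/(-5)) = √(-99 + 2*(-11)*(-⅕)) = √(-99 + 22/5) = √(-473/5) = I*√2365/5 ≈ 9.7263*I)
(E(-9) - 203) + b = (1 - 203) + I*√2365/5 = -202 + I*√2365/5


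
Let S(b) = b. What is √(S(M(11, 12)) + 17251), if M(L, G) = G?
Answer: √17263 ≈ 131.39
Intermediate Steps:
√(S(M(11, 12)) + 17251) = √(12 + 17251) = √17263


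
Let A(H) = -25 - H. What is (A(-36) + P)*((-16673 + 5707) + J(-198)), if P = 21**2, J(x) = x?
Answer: -5046128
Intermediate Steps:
P = 441
(A(-36) + P)*((-16673 + 5707) + J(-198)) = ((-25 - 1*(-36)) + 441)*((-16673 + 5707) - 198) = ((-25 + 36) + 441)*(-10966 - 198) = (11 + 441)*(-11164) = 452*(-11164) = -5046128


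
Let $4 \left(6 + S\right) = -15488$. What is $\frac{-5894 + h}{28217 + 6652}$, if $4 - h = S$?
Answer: $- \frac{2012}{34869} \approx -0.057702$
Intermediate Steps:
$S = -3878$ ($S = -6 + \frac{1}{4} \left(-15488\right) = -6 - 3872 = -3878$)
$h = 3882$ ($h = 4 - -3878 = 4 + 3878 = 3882$)
$\frac{-5894 + h}{28217 + 6652} = \frac{-5894 + 3882}{28217 + 6652} = - \frac{2012}{34869}$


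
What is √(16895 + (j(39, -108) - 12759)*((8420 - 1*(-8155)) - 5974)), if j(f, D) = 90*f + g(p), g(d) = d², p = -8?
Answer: I*√97353290 ≈ 9866.8*I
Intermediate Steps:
j(f, D) = 64 + 90*f (j(f, D) = 90*f + (-8)² = 90*f + 64 = 64 + 90*f)
√(16895 + (j(39, -108) - 12759)*((8420 - 1*(-8155)) - 5974)) = √(16895 + ((64 + 90*39) - 12759)*((8420 - 1*(-8155)) - 5974)) = √(16895 + ((64 + 3510) - 12759)*((8420 + 8155) - 5974)) = √(16895 + (3574 - 12759)*(16575 - 5974)) = √(16895 - 9185*10601) = √(16895 - 97370185) = √(-97353290) = I*√97353290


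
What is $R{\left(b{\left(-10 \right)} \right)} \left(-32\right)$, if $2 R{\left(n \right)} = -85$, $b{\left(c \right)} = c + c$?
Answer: $1360$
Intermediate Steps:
$b{\left(c \right)} = 2 c$
$R{\left(n \right)} = - \frac{85}{2}$ ($R{\left(n \right)} = \frac{1}{2} \left(-85\right) = - \frac{85}{2}$)
$R{\left(b{\left(-10 \right)} \right)} \left(-32\right) = \left(- \frac{85}{2}\right) \left(-32\right) = 1360$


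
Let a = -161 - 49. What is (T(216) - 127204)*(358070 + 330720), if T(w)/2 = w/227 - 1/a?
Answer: -417663211369774/4767 ≈ -8.7615e+10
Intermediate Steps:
a = -210
T(w) = 1/105 + 2*w/227 (T(w) = 2*(w/227 - 1/(-210)) = 2*(w*(1/227) - 1*(-1/210)) = 2*(w/227 + 1/210) = 2*(1/210 + w/227) = 1/105 + 2*w/227)
(T(216) - 127204)*(358070 + 330720) = ((1/105 + (2/227)*216) - 127204)*(358070 + 330720) = ((1/105 + 432/227) - 127204)*688790 = (45587/23835 - 127204)*688790 = -3031861753/23835*688790 = -417663211369774/4767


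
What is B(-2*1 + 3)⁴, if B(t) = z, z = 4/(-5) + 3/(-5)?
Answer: 2401/625 ≈ 3.8416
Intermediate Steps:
z = -7/5 (z = 4*(-⅕) + 3*(-⅕) = -⅘ - ⅗ = -7/5 ≈ -1.4000)
B(t) = -7/5
B(-2*1 + 3)⁴ = (-7/5)⁴ = 2401/625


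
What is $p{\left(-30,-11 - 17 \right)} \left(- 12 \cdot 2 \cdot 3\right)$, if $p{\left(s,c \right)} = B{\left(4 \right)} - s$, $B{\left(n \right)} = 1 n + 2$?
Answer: $-2592$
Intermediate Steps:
$B{\left(n \right)} = 2 + n$ ($B{\left(n \right)} = n + 2 = 2 + n$)
$p{\left(s,c \right)} = 6 - s$ ($p{\left(s,c \right)} = \left(2 + 4\right) - s = 6 - s$)
$p{\left(-30,-11 - 17 \right)} \left(- 12 \cdot 2 \cdot 3\right) = \left(6 - -30\right) \left(- 12 \cdot 2 \cdot 3\right) = \left(6 + 30\right) \left(\left(-12\right) 6\right) = 36 \left(-72\right) = -2592$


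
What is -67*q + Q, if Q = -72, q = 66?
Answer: -4494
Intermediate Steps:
-67*q + Q = -67*66 - 72 = -4422 - 72 = -4494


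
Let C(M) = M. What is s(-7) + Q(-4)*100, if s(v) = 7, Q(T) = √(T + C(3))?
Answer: 7 + 100*I ≈ 7.0 + 100.0*I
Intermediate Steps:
Q(T) = √(3 + T) (Q(T) = √(T + 3) = √(3 + T))
s(-7) + Q(-4)*100 = 7 + √(3 - 4)*100 = 7 + √(-1)*100 = 7 + I*100 = 7 + 100*I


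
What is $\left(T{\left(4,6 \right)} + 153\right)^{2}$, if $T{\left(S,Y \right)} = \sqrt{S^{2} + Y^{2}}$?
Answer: $23461 + 612 \sqrt{13} \approx 25668.0$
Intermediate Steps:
$\left(T{\left(4,6 \right)} + 153\right)^{2} = \left(\sqrt{4^{2} + 6^{2}} + 153\right)^{2} = \left(\sqrt{16 + 36} + 153\right)^{2} = \left(\sqrt{52} + 153\right)^{2} = \left(2 \sqrt{13} + 153\right)^{2} = \left(153 + 2 \sqrt{13}\right)^{2}$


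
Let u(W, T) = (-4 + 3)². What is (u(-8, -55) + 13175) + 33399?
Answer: 46575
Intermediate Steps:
u(W, T) = 1 (u(W, T) = (-1)² = 1)
(u(-8, -55) + 13175) + 33399 = (1 + 13175) + 33399 = 13176 + 33399 = 46575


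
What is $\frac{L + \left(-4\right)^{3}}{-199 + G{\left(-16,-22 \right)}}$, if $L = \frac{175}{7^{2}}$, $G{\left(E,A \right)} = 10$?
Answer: $\frac{47}{147} \approx 0.31973$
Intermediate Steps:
$L = \frac{25}{7}$ ($L = \frac{175}{49} = 175 \cdot \frac{1}{49} = \frac{25}{7} \approx 3.5714$)
$\frac{L + \left(-4\right)^{3}}{-199 + G{\left(-16,-22 \right)}} = \frac{\frac{25}{7} + \left(-4\right)^{3}}{-199 + 10} = \frac{\frac{25}{7} - 64}{-189} = \left(- \frac{423}{7}\right) \left(- \frac{1}{189}\right) = \frac{47}{147}$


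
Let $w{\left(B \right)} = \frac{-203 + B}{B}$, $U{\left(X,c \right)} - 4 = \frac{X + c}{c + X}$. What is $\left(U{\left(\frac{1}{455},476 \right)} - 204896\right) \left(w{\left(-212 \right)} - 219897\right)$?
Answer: $\frac{9551557210359}{212} \approx 4.5054 \cdot 10^{10}$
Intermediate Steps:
$U{\left(X,c \right)} = 5$ ($U{\left(X,c \right)} = 4 + \frac{X + c}{c + X} = 4 + \frac{X + c}{X + c} = 4 + 1 = 5$)
$w{\left(B \right)} = \frac{-203 + B}{B}$
$\left(U{\left(\frac{1}{455},476 \right)} - 204896\right) \left(w{\left(-212 \right)} - 219897\right) = \left(5 - 204896\right) \left(\frac{-203 - 212}{-212} - 219897\right) = - 204891 \left(\left(- \frac{1}{212}\right) \left(-415\right) - 219897\right) = - 204891 \left(\frac{415}{212} - 219897\right) = \left(-204891\right) \left(- \frac{46617749}{212}\right) = \frac{9551557210359}{212}$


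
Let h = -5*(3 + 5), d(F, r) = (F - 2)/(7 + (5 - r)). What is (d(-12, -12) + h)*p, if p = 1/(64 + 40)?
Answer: -487/1248 ≈ -0.39022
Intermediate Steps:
p = 1/104 ≈ 0.0096154
d(F, r) = (-2 + F)/(12 - r)
h = -40 (h = -5*8 = -40)
(d(-12, -12) + h)*p = ((2 - 1*(-12))/(-12 - 12) - 40)*(1/104) = ((2 + 12)/(-24) - 40)*(1/104) = (-1/24*14 - 40)*(1/104) = (-7/12 - 40)*(1/104) = -487/12*1/104 = -487/1248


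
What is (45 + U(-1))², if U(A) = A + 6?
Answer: 2500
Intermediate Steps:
U(A) = 6 + A
(45 + U(-1))² = (45 + (6 - 1))² = (45 + 5)² = 50² = 2500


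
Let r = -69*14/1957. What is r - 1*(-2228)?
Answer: 4359230/1957 ≈ 2227.5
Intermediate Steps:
r = -966/1957 (r = -966*1/1957 = -966/1957 ≈ -0.49361)
r - 1*(-2228) = -966/1957 - 1*(-2228) = -966/1957 + 2228 = 4359230/1957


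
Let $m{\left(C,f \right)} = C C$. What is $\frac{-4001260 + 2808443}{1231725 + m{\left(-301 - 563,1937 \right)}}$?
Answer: $- \frac{1192817}{1978221} \approx -0.60297$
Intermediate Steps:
$m{\left(C,f \right)} = C^{2}$
$\frac{-4001260 + 2808443}{1231725 + m{\left(-301 - 563,1937 \right)}} = \frac{-4001260 + 2808443}{1231725 + \left(-301 - 563\right)^{2}} = - \frac{1192817}{1231725 + \left(-301 - 563\right)^{2}} = - \frac{1192817}{1231725 + \left(-864\right)^{2}} = - \frac{1192817}{1231725 + 746496} = - \frac{1192817}{1978221}$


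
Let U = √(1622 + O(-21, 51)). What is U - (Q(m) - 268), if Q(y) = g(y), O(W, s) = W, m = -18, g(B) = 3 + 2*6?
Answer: 253 + √1601 ≈ 293.01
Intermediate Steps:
g(B) = 15 (g(B) = 3 + 12 = 15)
Q(y) = 15
U = √1601 (U = √(1622 - 21) = √1601 ≈ 40.013)
U - (Q(m) - 268) = √1601 - (15 - 268) = √1601 - 1*(-253) = √1601 + 253 = 253 + √1601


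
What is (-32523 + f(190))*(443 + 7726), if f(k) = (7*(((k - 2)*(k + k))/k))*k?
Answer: 3819473133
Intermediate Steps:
f(k) = k*(-28 + 14*k) (f(k) = (7*(((-2 + k)*(2*k))/k))*k = (7*((2*k*(-2 + k))/k))*k = (7*(-4 + 2*k))*k = (-28 + 14*k)*k = k*(-28 + 14*k))
(-32523 + f(190))*(443 + 7726) = (-32523 + 14*190*(-2 + 190))*(443 + 7726) = (-32523 + 14*190*188)*8169 = (-32523 + 500080)*8169 = 467557*8169 = 3819473133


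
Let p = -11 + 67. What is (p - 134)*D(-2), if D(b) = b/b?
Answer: -78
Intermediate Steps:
D(b) = 1
p = 56
(p - 134)*D(-2) = (56 - 134)*1 = -78*1 = -78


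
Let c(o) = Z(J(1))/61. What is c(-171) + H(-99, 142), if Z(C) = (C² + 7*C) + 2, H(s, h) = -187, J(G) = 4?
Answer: -11361/61 ≈ -186.25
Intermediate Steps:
Z(C) = 2 + C² + 7*C
c(o) = 46/61 (c(o) = (2 + 4² + 7*4)/61 = (2 + 16 + 28)*(1/61) = 46*(1/61) = 46/61)
c(-171) + H(-99, 142) = 46/61 - 187 = -11361/61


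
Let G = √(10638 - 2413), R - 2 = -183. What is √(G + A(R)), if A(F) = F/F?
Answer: √(1 + 5*√329) ≈ 9.5756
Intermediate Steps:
R = -181 (R = 2 - 183 = -181)
G = 5*√329 (G = √8225 = 5*√329 ≈ 90.692)
A(F) = 1
√(G + A(R)) = √(5*√329 + 1) = √(1 + 5*√329)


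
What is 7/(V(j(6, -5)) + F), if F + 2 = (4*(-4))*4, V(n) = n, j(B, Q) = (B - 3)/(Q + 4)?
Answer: -7/69 ≈ -0.10145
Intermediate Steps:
j(B, Q) = (-3 + B)/(4 + Q)
F = -66 (F = -2 + (4*(-4))*4 = -2 - 16*4 = -2 - 64 = -66)
7/(V(j(6, -5)) + F) = 7/((-3 + 6)/(4 - 5) - 66) = 7/(3/(-1) - 66) = 7/(-1*3 - 66) = 7/(-3 - 66) = 7/(-69) = 7*(-1/69) = -7/69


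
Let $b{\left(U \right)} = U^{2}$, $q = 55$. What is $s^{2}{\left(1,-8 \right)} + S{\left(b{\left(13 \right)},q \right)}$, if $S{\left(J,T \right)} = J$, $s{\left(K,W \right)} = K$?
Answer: $170$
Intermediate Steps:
$s^{2}{\left(1,-8 \right)} + S{\left(b{\left(13 \right)},q \right)} = 1^{2} + 13^{2} = 1 + 169 = 170$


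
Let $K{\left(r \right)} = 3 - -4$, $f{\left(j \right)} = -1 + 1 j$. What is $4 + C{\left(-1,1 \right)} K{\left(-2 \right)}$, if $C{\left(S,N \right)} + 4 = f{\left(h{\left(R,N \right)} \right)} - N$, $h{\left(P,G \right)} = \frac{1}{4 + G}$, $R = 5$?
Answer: $- \frac{183}{5} \approx -36.6$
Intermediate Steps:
$f{\left(j \right)} = -1 + j$
$K{\left(r \right)} = 7$ ($K{\left(r \right)} = 3 + 4 = 7$)
$C{\left(S,N \right)} = -5 + \frac{1}{4 + N} - N$ ($C{\left(S,N \right)} = -4 - \left(1 + N - \frac{1}{4 + N}\right) = -5 + \frac{1}{4 + N} - N$)
$4 + C{\left(-1,1 \right)} K{\left(-2 \right)} = 4 + \frac{1 - \left(4 + 1\right) \left(5 + 1\right)}{4 + 1} \cdot 7 = 4 + \frac{1 - 5 \cdot 6}{5} \cdot 7 = 4 + \frac{1 - 30}{5} \cdot 7 = 4 + \frac{1}{5} \left(-29\right) 7 = 4 - \frac{203}{5} = - \frac{183}{5}$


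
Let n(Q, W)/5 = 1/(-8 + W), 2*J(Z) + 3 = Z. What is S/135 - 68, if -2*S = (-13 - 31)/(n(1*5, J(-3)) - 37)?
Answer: -1891201/27810 ≈ -68.004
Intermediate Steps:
J(Z) = -3/2 + Z/2
n(Q, W) = 5/(-8 + W)
S = -121/206 (S = -(-13 - 31)/(2*(5/(-8 + (-3/2 + (½)*(-3))) - 37)) = -(-22)/(5/(-8 + (-3/2 - 3/2)) - 37) = -(-22)/(5/(-8 - 3) - 37) = -(-22)/(5/(-11) - 37) = -(-22)/(5*(-1/11) - 37) = -(-22)/(-5/11 - 37) = -(-22)/(-412/11) = -(-22)*(-11)/412 = -½*121/103 = -121/206 ≈ -0.58738)
S/135 - 68 = -121/206/135 - 68 = (1/135)*(-121/206) - 68 = -121/27810 - 68 = -1891201/27810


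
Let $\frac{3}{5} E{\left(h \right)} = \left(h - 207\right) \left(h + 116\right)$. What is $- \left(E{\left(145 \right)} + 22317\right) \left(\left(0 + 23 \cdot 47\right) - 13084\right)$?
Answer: $-55849959$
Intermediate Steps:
$E{\left(h \right)} = \frac{5 \left(-207 + h\right) \left(116 + h\right)}{3}$ ($E{\left(h \right)} = \frac{5 \left(h - 207\right) \left(h + 116\right)}{3} = \frac{5 \left(-207 + h\right) \left(116 + h\right)}{3}$)
$- \left(E{\left(145 \right)} + 22317\right) \left(\left(0 + 23 \cdot 47\right) - 13084\right) = - \left(\left(-40020 - \frac{65975}{3} + \frac{5 \cdot 145^{2}}{3}\right) + 22317\right) \left(\left(0 + 23 \cdot 47\right) - 13084\right) = - \left(\left(-40020 - \frac{65975}{3} + \frac{5}{3} \cdot 21025\right) + 22317\right) \left(\left(0 + 1081\right) - 13084\right) = - \left(\left(-40020 - \frac{65975}{3} + \frac{105125}{3}\right) + 22317\right) \left(1081 - 13084\right) = - \left(-26970 + 22317\right) \left(-12003\right) = - \left(-4653\right) \left(-12003\right) = \left(-1\right) 55849959 = -55849959$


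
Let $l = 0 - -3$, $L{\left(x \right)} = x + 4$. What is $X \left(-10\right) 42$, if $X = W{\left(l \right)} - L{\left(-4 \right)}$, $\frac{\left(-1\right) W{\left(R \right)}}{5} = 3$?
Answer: $6300$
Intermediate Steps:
$L{\left(x \right)} = 4 + x$
$l = 3$ ($l = 0 + 3 = 3$)
$W{\left(R \right)} = -15$ ($W{\left(R \right)} = \left(-5\right) 3 = -15$)
$X = -15$ ($X = -15 - \left(4 - 4\right) = -15 - 0 = -15 + 0 = -15$)
$X \left(-10\right) 42 = \left(-15\right) \left(-10\right) 42 = 150 \cdot 42 = 6300$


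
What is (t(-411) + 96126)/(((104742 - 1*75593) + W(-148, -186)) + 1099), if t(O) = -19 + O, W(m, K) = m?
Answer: 23924/7525 ≈ 3.1793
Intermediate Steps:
(t(-411) + 96126)/(((104742 - 1*75593) + W(-148, -186)) + 1099) = ((-19 - 411) + 96126)/(((104742 - 1*75593) - 148) + 1099) = (-430 + 96126)/(((104742 - 75593) - 148) + 1099) = 95696/((29149 - 148) + 1099) = 95696/(29001 + 1099) = 95696/30100 = 95696*(1/30100) = 23924/7525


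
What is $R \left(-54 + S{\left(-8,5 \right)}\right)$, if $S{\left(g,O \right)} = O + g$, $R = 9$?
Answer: $-513$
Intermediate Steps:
$R \left(-54 + S{\left(-8,5 \right)}\right) = 9 \left(-54 + \left(5 - 8\right)\right) = 9 \left(-54 - 3\right) = 9 \left(-57\right) = -513$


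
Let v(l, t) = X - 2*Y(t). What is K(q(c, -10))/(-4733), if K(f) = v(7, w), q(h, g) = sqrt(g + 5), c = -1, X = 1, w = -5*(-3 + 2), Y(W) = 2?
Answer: 3/4733 ≈ 0.00063385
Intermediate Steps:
w = 5 (w = -5*(-1) = 5)
q(h, g) = sqrt(5 + g)
v(l, t) = -3 (v(l, t) = 1 - 2*2 = 1 - 4 = -3)
K(f) = -3
K(q(c, -10))/(-4733) = -3/(-4733) = -3*(-1/4733) = 3/4733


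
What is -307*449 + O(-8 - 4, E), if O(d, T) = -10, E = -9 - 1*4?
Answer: -137853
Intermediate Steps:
E = -13 (E = -9 - 4 = -13)
-307*449 + O(-8 - 4, E) = -307*449 - 10 = -137843 - 10 = -137853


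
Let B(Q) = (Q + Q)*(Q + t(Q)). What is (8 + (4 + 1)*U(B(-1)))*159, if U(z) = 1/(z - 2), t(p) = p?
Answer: 3339/2 ≈ 1669.5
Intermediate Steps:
B(Q) = 4*Q**2 (B(Q) = (Q + Q)*(Q + Q) = (2*Q)*(2*Q) = 4*Q**2)
U(z) = 1/(-2 + z)
(8 + (4 + 1)*U(B(-1)))*159 = (8 + (4 + 1)/(-2 + 4*(-1)**2))*159 = (8 + 5/(-2 + 4*1))*159 = (8 + 5/(-2 + 4))*159 = (8 + 5/2)*159 = (21/2)*159 = 3339/2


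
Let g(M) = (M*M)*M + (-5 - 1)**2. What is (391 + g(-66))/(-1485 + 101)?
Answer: 287069/1384 ≈ 207.42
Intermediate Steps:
g(M) = 36 + M**3 (g(M) = M**2*M + (-6)**2 = M**3 + 36 = 36 + M**3)
(391 + g(-66))/(-1485 + 101) = (391 + (36 + (-66)**3))/(-1485 + 101) = (391 + (36 - 287496))/(-1384) = (391 - 287460)*(-1/1384) = -287069*(-1/1384) = 287069/1384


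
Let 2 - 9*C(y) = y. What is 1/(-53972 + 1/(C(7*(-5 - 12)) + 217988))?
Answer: -1962013/105893765627 ≈ -1.8528e-5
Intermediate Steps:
C(y) = 2/9 - y/9
1/(-53972 + 1/(C(7*(-5 - 12)) + 217988)) = 1/(-53972 + 1/((2/9 - 7*(-5 - 12)/9) + 217988)) = 1/(-53972 + 1/((2/9 - 7*(-17)/9) + 217988)) = 1/(-53972 + 1/((2/9 - 1/9*(-119)) + 217988)) = 1/(-53972 + 1/((2/9 + 119/9) + 217988)) = 1/(-53972 + 1/(121/9 + 217988)) = 1/(-53972 + 1/(1962013/9)) = 1/(-53972 + 9/1962013) = 1/(-105893765627/1962013) = -1962013/105893765627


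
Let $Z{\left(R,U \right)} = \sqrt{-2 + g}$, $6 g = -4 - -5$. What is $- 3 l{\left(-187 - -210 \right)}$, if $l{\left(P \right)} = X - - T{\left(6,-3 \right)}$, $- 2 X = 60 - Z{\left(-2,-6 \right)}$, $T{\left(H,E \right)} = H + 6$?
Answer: $54 - \frac{i \sqrt{66}}{4} \approx 54.0 - 2.031 i$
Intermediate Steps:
$T{\left(H,E \right)} = 6 + H$
$g = \frac{1}{6}$ ($g = \frac{-4 - -5}{6} = \frac{-4 + 5}{6} = \frac{1}{6} \cdot 1 = \frac{1}{6} \approx 0.16667$)
$Z{\left(R,U \right)} = \frac{i \sqrt{66}}{6}$ ($Z{\left(R,U \right)} = \sqrt{-2 + \frac{1}{6}} = \sqrt{- \frac{11}{6}} = \frac{i \sqrt{66}}{6}$)
$X = -30 + \frac{i \sqrt{66}}{12}$ ($X = - \frac{60 - \frac{i \sqrt{66}}{6}}{2} = -30 + \frac{i \sqrt{66}}{12} \approx -30.0 + 0.677 i$)
$l{\left(P \right)} = -18 + \frac{i \sqrt{66}}{12}$ ($l{\left(P \right)} = \left(-30 + \frac{i \sqrt{66}}{12}\right) - - (6 + 6) = \left(-30 + \frac{i \sqrt{66}}{12}\right) - \left(-1\right) 12 = \left(-30 + \frac{i \sqrt{66}}{12}\right) - -12 = \left(-30 + \frac{i \sqrt{66}}{12}\right) + 12 = -18 + \frac{i \sqrt{66}}{12}$)
$- 3 l{\left(-187 - -210 \right)} = - 3 \left(-18 + \frac{i \sqrt{66}}{12}\right) = 54 - \frac{i \sqrt{66}}{4}$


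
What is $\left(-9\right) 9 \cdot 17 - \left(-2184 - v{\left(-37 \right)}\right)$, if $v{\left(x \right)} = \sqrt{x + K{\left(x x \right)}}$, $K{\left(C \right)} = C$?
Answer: $807 + 6 \sqrt{37} \approx 843.5$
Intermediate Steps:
$v{\left(x \right)} = \sqrt{x + x^{2}}$ ($v{\left(x \right)} = \sqrt{x + x x} = \sqrt{x + x^{2}}$)
$\left(-9\right) 9 \cdot 17 - \left(-2184 - v{\left(-37 \right)}\right) = \left(-9\right) 9 \cdot 17 - \left(-2184 - \sqrt{- 37 \left(1 - 37\right)}\right) = \left(-81\right) 17 - \left(-2184 - \sqrt{\left(-37\right) \left(-36\right)}\right) = -1377 - \left(-2184 - \sqrt{1332}\right) = -1377 - \left(-2184 - 6 \sqrt{37}\right) = -1377 + \left(2184 + 6 \sqrt{37}\right) = 807 + 6 \sqrt{37}$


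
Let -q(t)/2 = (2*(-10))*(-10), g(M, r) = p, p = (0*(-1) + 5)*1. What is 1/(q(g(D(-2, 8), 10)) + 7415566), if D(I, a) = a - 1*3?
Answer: 1/7415166 ≈ 1.3486e-7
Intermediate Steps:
D(I, a) = -3 + a (D(I, a) = a - 3 = -3 + a)
p = 5 (p = (0 + 5)*1 = 5*1 = 5)
g(M, r) = 5
q(t) = -400 (q(t) = -2*2*(-10)*(-10) = -(-40)*(-10) = -2*200 = -400)
1/(q(g(D(-2, 8), 10)) + 7415566) = 1/(-400 + 7415566) = 1/7415166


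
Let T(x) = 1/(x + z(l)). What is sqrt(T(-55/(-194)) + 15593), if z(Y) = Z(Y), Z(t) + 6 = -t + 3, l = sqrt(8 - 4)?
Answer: sqrt(13054671915)/915 ≈ 124.87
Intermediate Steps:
l = 2 (l = sqrt(4) = 2)
Z(t) = -3 - t (Z(t) = -6 + (-t + 3) = -6 + (3 - t) = -3 - t)
z(Y) = -3 - Y
T(x) = 1/(-5 + x) (T(x) = 1/(x + (-3 - 1*2)) = 1/(x + (-3 - 2)) = 1/(x - 5) = 1/(-5 + x))
sqrt(T(-55/(-194)) + 15593) = sqrt(1/(-5 - 55/(-194)) + 15593) = sqrt(1/(-5 - 55*(-1/194)) + 15593) = sqrt(1/(-5 + 55/194) + 15593) = sqrt(1/(-915/194) + 15593) = sqrt(-194/915 + 15593) = sqrt(14267401/915) = sqrt(13054671915)/915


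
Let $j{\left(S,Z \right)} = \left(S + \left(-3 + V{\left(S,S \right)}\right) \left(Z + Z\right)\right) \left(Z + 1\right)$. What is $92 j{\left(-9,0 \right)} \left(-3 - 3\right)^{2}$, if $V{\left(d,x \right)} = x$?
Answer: $-29808$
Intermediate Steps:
$j{\left(S,Z \right)} = \left(1 + Z\right) \left(S + 2 Z \left(-3 + S\right)\right)$ ($j{\left(S,Z \right)} = \left(S + \left(-3 + S\right) \left(Z + Z\right)\right) \left(Z + 1\right) = \left(S + \left(-3 + S\right) 2 Z\right) \left(1 + Z\right) = \left(S + 2 Z \left(-3 + S\right)\right) \left(1 + Z\right) = \left(1 + Z\right) \left(S + 2 Z \left(-3 + S\right)\right)$)
$92 j{\left(-9,0 \right)} \left(-3 - 3\right)^{2} = 92 \left(-9 - 0 - 6 \cdot 0^{2} + 2 \left(-9\right) 0^{2} + 3 \left(-9\right) 0\right) \left(-3 - 3\right)^{2} = 92 \left(-9 + 0 - 0 + 2 \left(-9\right) 0 + 0\right) \left(-6\right)^{2} = 92 \left(-9 + 0 + 0 + 0 + 0\right) 36 = 92 \left(-9\right) 36 = \left(-828\right) 36 = -29808$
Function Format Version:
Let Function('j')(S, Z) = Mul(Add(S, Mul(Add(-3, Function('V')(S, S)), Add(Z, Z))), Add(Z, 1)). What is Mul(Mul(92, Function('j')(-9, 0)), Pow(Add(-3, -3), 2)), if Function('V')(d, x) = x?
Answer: -29808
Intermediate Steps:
Function('j')(S, Z) = Mul(Add(1, Z), Add(S, Mul(2, Z, Add(-3, S)))) (Function('j')(S, Z) = Mul(Add(S, Mul(Add(-3, S), Add(Z, Z))), Add(Z, 1)) = Mul(Add(S, Mul(Add(-3, S), Mul(2, Z))), Add(1, Z)) = Mul(Add(S, Mul(2, Z, Add(-3, S))), Add(1, Z)) = Mul(Add(1, Z), Add(S, Mul(2, Z, Add(-3, S)))))
Mul(Mul(92, Function('j')(-9, 0)), Pow(Add(-3, -3), 2)) = Mul(Mul(92, Add(-9, Mul(-6, 0), Mul(-6, Pow(0, 2)), Mul(2, -9, Pow(0, 2)), Mul(3, -9, 0))), Pow(Add(-3, -3), 2)) = Mul(Mul(92, Add(-9, 0, Mul(-6, 0), Mul(2, -9, 0), 0)), Pow(-6, 2)) = Mul(Mul(92, Add(-9, 0, 0, 0, 0)), 36) = Mul(Mul(92, -9), 36) = Mul(-828, 36) = -29808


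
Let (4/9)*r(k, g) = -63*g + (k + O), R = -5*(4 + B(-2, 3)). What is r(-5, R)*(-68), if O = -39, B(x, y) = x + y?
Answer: -234243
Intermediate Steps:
R = -25 (R = -5*(4 + (-2 + 3)) = -5*(4 + 1) = -5*5 = -25)
r(k, g) = -351/4 - 567*g/4 + 9*k/4 (r(k, g) = 9*(-63*g + (k - 39))/4 = 9*(-63*g + (-39 + k))/4 = 9*(-39 + k - 63*g)/4 = -351/4 - 567*g/4 + 9*k/4)
r(-5, R)*(-68) = (-351/4 - 567/4*(-25) + (9/4)*(-5))*(-68) = (-351/4 + 14175/4 - 45/4)*(-68) = (13779/4)*(-68) = -234243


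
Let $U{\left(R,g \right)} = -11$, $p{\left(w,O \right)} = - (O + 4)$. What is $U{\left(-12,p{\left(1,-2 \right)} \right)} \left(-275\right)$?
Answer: $3025$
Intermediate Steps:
$p{\left(w,O \right)} = -4 - O$ ($p{\left(w,O \right)} = - (4 + O) = -4 - O$)
$U{\left(-12,p{\left(1,-2 \right)} \right)} \left(-275\right) = \left(-11\right) \left(-275\right) = 3025$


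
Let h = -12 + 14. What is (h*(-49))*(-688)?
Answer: 67424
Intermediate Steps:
h = 2
(h*(-49))*(-688) = (2*(-49))*(-688) = -98*(-688) = 67424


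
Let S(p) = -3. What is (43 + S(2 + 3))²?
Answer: 1600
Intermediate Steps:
(43 + S(2 + 3))² = (43 - 3)² = 40² = 1600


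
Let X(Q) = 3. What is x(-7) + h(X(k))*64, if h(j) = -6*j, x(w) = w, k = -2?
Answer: -1159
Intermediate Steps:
x(-7) + h(X(k))*64 = -7 - 6*3*64 = -7 - 18*64 = -7 - 1152 = -1159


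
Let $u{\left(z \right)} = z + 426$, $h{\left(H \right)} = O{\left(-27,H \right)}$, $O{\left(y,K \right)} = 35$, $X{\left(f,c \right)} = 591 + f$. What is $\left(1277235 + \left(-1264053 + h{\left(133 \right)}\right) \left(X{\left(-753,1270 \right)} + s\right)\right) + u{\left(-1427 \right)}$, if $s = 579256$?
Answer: $-731983963458$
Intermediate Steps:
$h{\left(H \right)} = 35$
$u{\left(z \right)} = 426 + z$
$\left(1277235 + \left(-1264053 + h{\left(133 \right)}\right) \left(X{\left(-753,1270 \right)} + s\right)\right) + u{\left(-1427 \right)} = \left(1277235 + \left(-1264053 + 35\right) \left(\left(591 - 753\right) + 579256\right)\right) + \left(426 - 1427\right) = \left(1277235 - 1264018 \left(-162 + 579256\right)\right) - 1001 = \left(1277235 - 731985239692\right) - 1001 = -731983962457 - 1001 = -731983963458$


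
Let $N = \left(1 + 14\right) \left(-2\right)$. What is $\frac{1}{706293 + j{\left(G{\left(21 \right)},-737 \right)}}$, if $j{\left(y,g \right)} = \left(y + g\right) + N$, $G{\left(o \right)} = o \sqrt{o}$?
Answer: $\frac{705526}{497766927415} - \frac{21 \sqrt{21}}{497766927415} \approx 1.4172 \cdot 10^{-6}$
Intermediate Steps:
$G{\left(o \right)} = o^{\frac{3}{2}}$
$N = -30$ ($N = 15 \left(-2\right) = -30$)
$j{\left(y,g \right)} = -30 + g + y$ ($j{\left(y,g \right)} = \left(y + g\right) - 30 = \left(g + y\right) - 30 = -30 + g + y$)
$\frac{1}{706293 + j{\left(G{\left(21 \right)},-737 \right)}} = \frac{1}{706293 - \left(767 - 21 \sqrt{21}\right)} = \frac{1}{705526 + 21 \sqrt{21}}$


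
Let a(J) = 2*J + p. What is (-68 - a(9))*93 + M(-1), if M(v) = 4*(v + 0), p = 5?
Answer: -8467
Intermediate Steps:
M(v) = 4*v
a(J) = 5 + 2*J (a(J) = 2*J + 5 = 5 + 2*J)
(-68 - a(9))*93 + M(-1) = (-68 - (5 + 2*9))*93 + 4*(-1) = (-68 - (5 + 18))*93 - 4 = (-68 - 1*23)*93 - 4 = (-68 - 23)*93 - 4 = -91*93 - 4 = -8463 - 4 = -8467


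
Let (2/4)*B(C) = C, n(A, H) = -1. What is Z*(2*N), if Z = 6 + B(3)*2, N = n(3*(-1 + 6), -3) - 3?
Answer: -144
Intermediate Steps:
B(C) = 2*C
N = -4 (N = -1 - 3 = -4)
Z = 18 (Z = 6 + (2*3)*2 = 6 + 6*2 = 6 + 12 = 18)
Z*(2*N) = 18*(2*(-4)) = 18*(-8) = -144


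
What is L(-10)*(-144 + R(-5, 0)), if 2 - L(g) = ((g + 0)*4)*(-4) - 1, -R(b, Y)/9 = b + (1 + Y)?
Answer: 16956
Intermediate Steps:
R(b, Y) = -9 - 9*Y - 9*b (R(b, Y) = -9*(b + (1 + Y)) = -9*(1 + Y + b) = -9 - 9*Y - 9*b)
L(g) = 3 + 16*g (L(g) = 2 - (((g + 0)*4)*(-4) - 1) = 2 - ((g*4)*(-4) - 1) = 2 - ((4*g)*(-4) - 1) = 2 - (-16*g - 1) = 2 - (-1 - 16*g) = 2 + (1 + 16*g) = 3 + 16*g)
L(-10)*(-144 + R(-5, 0)) = (3 + 16*(-10))*(-144 + (-9 - 9*0 - 9*(-5))) = (3 - 160)*(-144 + (-9 + 0 + 45)) = -157*(-144 + 36) = -157*(-108) = 16956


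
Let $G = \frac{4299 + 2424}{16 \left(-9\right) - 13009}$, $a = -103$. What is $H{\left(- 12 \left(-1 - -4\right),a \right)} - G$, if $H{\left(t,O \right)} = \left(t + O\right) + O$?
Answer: $- \frac{3176303}{13153} \approx -241.49$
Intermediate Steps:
$H{\left(t,O \right)} = t + 2 O$ ($H{\left(t,O \right)} = \left(O + t\right) + O = t + 2 O$)
$G = - \frac{6723}{13153}$ ($G = \frac{6723}{-144 - 13009} = \frac{6723}{-13153} = 6723 \left(- \frac{1}{13153}\right) = - \frac{6723}{13153} \approx -0.51114$)
$H{\left(- 12 \left(-1 - -4\right),a \right)} - G = \left(- 12 \left(-1 - -4\right) + 2 \left(-103\right)\right) - - \frac{6723}{13153} = \left(- 12 \left(-1 + 4\right) - 206\right) + \frac{6723}{13153} = \left(\left(-12\right) 3 - 206\right) + \frac{6723}{13153} = \left(-36 - 206\right) + \frac{6723}{13153} = -242 + \frac{6723}{13153} = - \frac{3176303}{13153}$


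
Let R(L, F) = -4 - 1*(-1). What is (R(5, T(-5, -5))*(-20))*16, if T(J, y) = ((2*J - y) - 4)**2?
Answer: 960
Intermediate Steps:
T(J, y) = (-4 - y + 2*J)**2 (T(J, y) = ((-y + 2*J) - 4)**2 = (-4 - y + 2*J)**2)
R(L, F) = -3 (R(L, F) = -4 + 1 = -3)
(R(5, T(-5, -5))*(-20))*16 = -3*(-20)*16 = 60*16 = 960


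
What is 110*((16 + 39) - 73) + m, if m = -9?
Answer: -1989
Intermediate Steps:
110*((16 + 39) - 73) + m = 110*((16 + 39) - 73) - 9 = 110*(55 - 73) - 9 = 110*(-18) - 9 = -1980 - 9 = -1989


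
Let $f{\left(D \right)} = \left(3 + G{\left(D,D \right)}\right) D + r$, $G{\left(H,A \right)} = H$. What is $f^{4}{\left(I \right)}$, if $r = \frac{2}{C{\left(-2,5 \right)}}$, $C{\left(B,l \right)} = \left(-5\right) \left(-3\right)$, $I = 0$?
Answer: $\frac{16}{50625} \approx 0.00031605$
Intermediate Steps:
$C{\left(B,l \right)} = 15$
$r = \frac{2}{15} \approx 0.13333$
$f{\left(D \right)} = \frac{2}{15} + D \left(3 + D\right)$ ($f{\left(D \right)} = \left(3 + D\right) D + \frac{2}{15} = D \left(3 + D\right) + \frac{2}{15} = \frac{2}{15} + D \left(3 + D\right)$)
$f^{4}{\left(I \right)} = \left(\frac{2}{15} + 0^{2} + 3 \cdot 0\right)^{4} = \left(\frac{2}{15} + 0 + 0\right)^{4} = \left(\frac{2}{15}\right)^{4} = \frac{16}{50625}$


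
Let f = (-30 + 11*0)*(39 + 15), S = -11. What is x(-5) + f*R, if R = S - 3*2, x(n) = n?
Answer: 27535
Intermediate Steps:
f = -1620 (f = (-30 + 0)*54 = -30*54 = -1620)
R = -17 (R = -11 - 3*2 = -11 - 1*6 = -11 - 6 = -17)
x(-5) + f*R = -5 - 1620*(-17) = -5 + 27540 = 27535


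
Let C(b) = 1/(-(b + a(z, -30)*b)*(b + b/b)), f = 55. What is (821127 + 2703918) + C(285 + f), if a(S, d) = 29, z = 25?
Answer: 12260811518999/3478200 ≈ 3.5250e+6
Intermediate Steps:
C(b) = -1/(30*b*(1 + b)) (C(b) = 1/(-(b + 29*b)*(b + b/b)) = 1/(-30*b*(b + 1)) = 1/(-30*b*(1 + b)) = -1/(30*b*(1 + b)))
(821127 + 2703918) + C(285 + f) = (821127 + 2703918) - 1/(30*(285 + 55)*(1 + (285 + 55))) = 3525045 - 1/30/(340*(1 + 340)) = 3525045 - 1/30*1/340/341 = 3525045 - 1/30*1/340*1/341 = 3525045 - 1/3478200 = 12260811518999/3478200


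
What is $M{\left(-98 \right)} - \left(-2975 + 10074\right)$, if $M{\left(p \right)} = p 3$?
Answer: $-7393$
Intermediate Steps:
$M{\left(p \right)} = 3 p$
$M{\left(-98 \right)} - \left(-2975 + 10074\right) = 3 \left(-98\right) - \left(-2975 + 10074\right) = -294 - 7099 = -7393$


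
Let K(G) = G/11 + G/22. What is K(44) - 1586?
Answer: -1580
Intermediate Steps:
K(G) = 3*G/22 (K(G) = G*(1/11) + G*(1/22) = G/11 + G/22 = 3*G/22)
K(44) - 1586 = (3/22)*44 - 1586 = 6 - 1586 = -1580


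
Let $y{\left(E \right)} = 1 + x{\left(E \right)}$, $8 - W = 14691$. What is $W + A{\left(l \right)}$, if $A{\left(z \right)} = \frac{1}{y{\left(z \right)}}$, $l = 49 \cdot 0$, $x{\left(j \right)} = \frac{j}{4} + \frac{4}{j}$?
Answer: $-14683$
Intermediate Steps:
$x{\left(j \right)} = \frac{4}{j} + \frac{j}{4}$ ($x{\left(j \right)} = j \frac{1}{4} + \frac{4}{j} = \frac{j}{4} + \frac{4}{j} = \frac{4}{j} + \frac{j}{4}$)
$l = 0$
$W = -14683$ ($W = 8 - 14691 = -14683$)
$y{\left(E \right)} = 1 + \frac{4}{E} + \frac{E}{4}$ ($y{\left(E \right)} = 1 + \left(\frac{4}{E} + \frac{E}{4}\right) = 1 + \frac{4}{E} + \frac{E}{4}$)
$A{\left(z \right)} = \frac{1}{1 + \frac{4}{z} + \frac{z}{4}}$
$W + A{\left(l \right)} = -14683 + 4 \cdot 0 \frac{1}{16 + 0^{2} + 4 \cdot 0} = -14683 + 4 \cdot 0 \frac{1}{16 + 0 + 0} = -14683 + 4 \cdot 0 \cdot \frac{1}{16} = -14683 + 0 = -14683$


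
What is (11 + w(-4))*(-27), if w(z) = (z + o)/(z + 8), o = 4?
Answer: -297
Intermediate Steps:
w(z) = (4 + z)/(8 + z) (w(z) = (z + 4)/(z + 8) = (4 + z)/(8 + z))
(11 + w(-4))*(-27) = (11 + (4 - 4)/(8 - 4))*(-27) = (11 + 0/4)*(-27) = (11 + (1/4)*0)*(-27) = (11 + 0)*(-27) = 11*(-27) = -297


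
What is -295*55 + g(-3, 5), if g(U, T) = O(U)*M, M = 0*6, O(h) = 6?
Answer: -16225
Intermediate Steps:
M = 0
g(U, T) = 0 (g(U, T) = 6*0 = 0)
-295*55 + g(-3, 5) = -295*55 + 0 = -16225 + 0 = -16225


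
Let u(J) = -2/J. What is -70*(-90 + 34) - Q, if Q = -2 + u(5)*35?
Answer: 3936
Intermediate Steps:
Q = -16 (Q = -2 - 2/5*35 = -2 - 2*⅕*35 = -2 - ⅖*35 = -2 - 14 = -16)
-70*(-90 + 34) - Q = -70*(-90 + 34) - 1*(-16) = -70*(-56) + 16 = 3920 + 16 = 3936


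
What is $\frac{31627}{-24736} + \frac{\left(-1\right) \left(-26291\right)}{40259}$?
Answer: $- \frac{622937217}{995846624} \approx -0.62554$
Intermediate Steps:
$\frac{31627}{-24736} + \frac{\left(-1\right) \left(-26291\right)}{40259} = 31627 \left(- \frac{1}{24736}\right) + 26291 \cdot \frac{1}{40259} = - \frac{31627}{24736} + \frac{26291}{40259} = - \frac{622937217}{995846624}$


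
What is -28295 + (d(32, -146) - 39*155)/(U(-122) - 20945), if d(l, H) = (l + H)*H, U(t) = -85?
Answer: -198351483/7010 ≈ -28296.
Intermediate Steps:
d(l, H) = H*(H + l) (d(l, H) = (H + l)*H = H*(H + l))
-28295 + (d(32, -146) - 39*155)/(U(-122) - 20945) = -28295 + (-146*(-146 + 32) - 39*155)/(-85 - 20945) = -28295 + (-146*(-114) - 6045)/(-21030) = -28295 + (16644 - 6045)*(-1/21030) = -28295 + 10599*(-1/21030) = -28295 - 3533/7010 = -198351483/7010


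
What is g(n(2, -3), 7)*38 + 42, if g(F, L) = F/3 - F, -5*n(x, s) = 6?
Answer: 362/5 ≈ 72.400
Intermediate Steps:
n(x, s) = -6/5 (n(x, s) = -⅕*6 = -6/5)
g(F, L) = -2*F/3 (g(F, L) = F*(⅓) - F = F/3 - F = -2*F/3)
g(n(2, -3), 7)*38 + 42 = -⅔*(-6/5)*38 + 42 = (⅘)*38 + 42 = 152/5 + 42 = 362/5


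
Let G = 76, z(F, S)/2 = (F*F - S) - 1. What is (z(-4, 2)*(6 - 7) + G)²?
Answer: 2500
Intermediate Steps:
z(F, S) = -2 - 2*S + 2*F² (z(F, S) = 2*((F*F - S) - 1) = 2*((F² - S) - 1) = 2*(-1 + F² - S) = -2 - 2*S + 2*F²)
(z(-4, 2)*(6 - 7) + G)² = ((-2 - 2*2 + 2*(-4)²)*(6 - 7) + 76)² = ((-2 - 4 + 2*16)*(-1) + 76)² = ((-2 - 4 + 32)*(-1) + 76)² = (26*(-1) + 76)² = (-26 + 76)² = 50² = 2500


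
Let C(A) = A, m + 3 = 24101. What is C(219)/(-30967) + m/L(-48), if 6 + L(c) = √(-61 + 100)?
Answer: 1492485313/30967 + 24098*√39/3 ≈ 98360.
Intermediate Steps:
m = 24098 (m = -3 + 24101 = 24098)
L(c) = -6 + √39 (L(c) = -6 + √(-61 + 100) = -6 + √39)
C(219)/(-30967) + m/L(-48) = 219/(-30967) + 24098/(-6 + √39) = 219*(-1/30967) + 24098/(-6 + √39) = -219/30967 + 24098/(-6 + √39)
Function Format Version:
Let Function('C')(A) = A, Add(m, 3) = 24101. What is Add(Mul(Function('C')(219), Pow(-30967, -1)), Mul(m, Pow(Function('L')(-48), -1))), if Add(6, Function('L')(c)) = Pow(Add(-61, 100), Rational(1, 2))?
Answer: Add(Rational(1492485313, 30967), Mul(Rational(24098, 3), Pow(39, Rational(1, 2)))) ≈ 98360.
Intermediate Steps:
m = 24098 (m = Add(-3, 24101) = 24098)
Function('L')(c) = Add(-6, Pow(39, Rational(1, 2))) (Function('L')(c) = Add(-6, Pow(Add(-61, 100), Rational(1, 2))) = Add(-6, Pow(39, Rational(1, 2))))
Add(Mul(Function('C')(219), Pow(-30967, -1)), Mul(m, Pow(Function('L')(-48), -1))) = Add(Mul(219, Pow(-30967, -1)), Mul(24098, Pow(Add(-6, Pow(39, Rational(1, 2))), -1))) = Add(Mul(219, Rational(-1, 30967)), Mul(24098, Pow(Add(-6, Pow(39, Rational(1, 2))), -1))) = Add(Rational(-219, 30967), Mul(24098, Pow(Add(-6, Pow(39, Rational(1, 2))), -1)))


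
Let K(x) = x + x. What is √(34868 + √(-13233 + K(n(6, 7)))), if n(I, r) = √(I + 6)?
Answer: √(34868 + I*√(13233 - 4*√3)) ≈ 186.73 + 0.3079*I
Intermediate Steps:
n(I, r) = √(6 + I)
K(x) = 2*x
√(34868 + √(-13233 + K(n(6, 7)))) = √(34868 + √(-13233 + 2*√(6 + 6))) = √(34868 + √(-13233 + 2*√12)) = √(34868 + √(-13233 + 2*(2*√3))) = √(34868 + √(-13233 + 4*√3))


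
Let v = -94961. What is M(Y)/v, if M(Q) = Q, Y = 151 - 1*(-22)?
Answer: -173/94961 ≈ -0.0018218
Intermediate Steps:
Y = 173 (Y = 151 + 22 = 173)
M(Y)/v = 173/(-94961) = 173*(-1/94961) = -173/94961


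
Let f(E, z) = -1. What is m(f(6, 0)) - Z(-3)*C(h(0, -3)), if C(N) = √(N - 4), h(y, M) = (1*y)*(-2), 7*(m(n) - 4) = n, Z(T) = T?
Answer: 27/7 + 6*I ≈ 3.8571 + 6.0*I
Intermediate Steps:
m(n) = 4 + n/7
h(y, M) = -2*y (h(y, M) = y*(-2) = -2*y)
C(N) = √(-4 + N)
m(f(6, 0)) - Z(-3)*C(h(0, -3)) = (4 + (⅐)*(-1)) - (-3)*√(-4 - 2*0) = (4 - ⅐) - (-3)*√(-4 + 0) = 27/7 - (-3)*√(-4) = 27/7 - (-3)*2*I = 27/7 - (-6)*I = 27/7 + 6*I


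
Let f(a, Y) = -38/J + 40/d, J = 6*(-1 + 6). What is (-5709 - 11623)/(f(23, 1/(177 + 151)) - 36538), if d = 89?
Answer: 23138220/48779321 ≈ 0.47434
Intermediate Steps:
J = 30 (J = 6*5 = 30)
f(a, Y) = -1091/1335 (f(a, Y) = -38/30 + 40/89 = -38*1/30 + 40*(1/89) = -19/15 + 40/89 = -1091/1335)
(-5709 - 11623)/(f(23, 1/(177 + 151)) - 36538) = (-5709 - 11623)/(-1091/1335 - 36538) = -17332/(-48779321/1335) = -17332*(-1335/48779321) = 23138220/48779321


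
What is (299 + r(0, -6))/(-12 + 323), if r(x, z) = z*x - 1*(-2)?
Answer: 301/311 ≈ 0.96785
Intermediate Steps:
r(x, z) = 2 + x*z (r(x, z) = x*z + 2 = 2 + x*z)
(299 + r(0, -6))/(-12 + 323) = (299 + (2 + 0*(-6)))/(-12 + 323) = (299 + (2 + 0))/311 = (299 + 2)*(1/311) = 301*(1/311) = 301/311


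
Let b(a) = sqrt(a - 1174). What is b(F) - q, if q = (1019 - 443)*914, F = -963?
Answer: -526464 + I*sqrt(2137) ≈ -5.2646e+5 + 46.228*I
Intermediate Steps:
q = 526464 (q = 576*914 = 526464)
b(a) = sqrt(-1174 + a)
b(F) - q = sqrt(-1174 - 963) - 1*526464 = sqrt(-2137) - 526464 = I*sqrt(2137) - 526464 = -526464 + I*sqrt(2137)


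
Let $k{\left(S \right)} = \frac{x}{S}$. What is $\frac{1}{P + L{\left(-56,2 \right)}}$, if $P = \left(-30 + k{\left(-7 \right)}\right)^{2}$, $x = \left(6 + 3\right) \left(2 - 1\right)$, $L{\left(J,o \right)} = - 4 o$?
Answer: $\frac{49}{47569} \approx 0.0010301$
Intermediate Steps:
$x = 9$ ($x = 9 \cdot 1 = 9$)
$k{\left(S \right)} = \frac{9}{S}$
$P = \frac{47961}{49}$ ($P = \left(-30 + \frac{9}{-7}\right)^{2} = \left(-30 + 9 \left(- \frac{1}{7}\right)\right)^{2} = \left(-30 - \frac{9}{7}\right)^{2} = \left(- \frac{219}{7}\right)^{2} = \frac{47961}{49} \approx 978.8$)
$\frac{1}{P + L{\left(-56,2 \right)}} = \frac{1}{\frac{47961}{49} - 8} = \frac{1}{\frac{47569}{49}} = \frac{49}{47569}$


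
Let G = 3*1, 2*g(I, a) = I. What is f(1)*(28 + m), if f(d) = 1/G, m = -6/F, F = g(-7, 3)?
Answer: 208/21 ≈ 9.9048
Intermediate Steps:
g(I, a) = I/2
F = -7/2 (F = (½)*(-7) = -7/2 ≈ -3.5000)
G = 3
m = 12/7 (m = -6/(-7/2) = -6*(-2/7) = 12/7 ≈ 1.7143)
f(d) = ⅓ (f(d) = 1/3 = ⅓)
f(1)*(28 + m) = (28 + 12/7)/3 = (⅓)*(208/7) = 208/21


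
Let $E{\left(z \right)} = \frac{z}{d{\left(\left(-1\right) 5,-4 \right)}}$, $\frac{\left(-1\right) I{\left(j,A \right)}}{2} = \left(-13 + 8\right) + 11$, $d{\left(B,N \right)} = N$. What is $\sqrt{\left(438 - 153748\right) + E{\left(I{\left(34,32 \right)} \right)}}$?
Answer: $11 i \sqrt{1267} \approx 391.54 i$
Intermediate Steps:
$I{\left(j,A \right)} = -12$ ($I{\left(j,A \right)} = - 2 \left(\left(-13 + 8\right) + 11\right) = - 2 \left(-5 + 11\right) = \left(-2\right) 6 = -12$)
$E{\left(z \right)} = - \frac{z}{4}$ ($E{\left(z \right)} = \frac{z}{-4} = z \left(- \frac{1}{4}\right) = - \frac{z}{4}$)
$\sqrt{\left(438 - 153748\right) + E{\left(I{\left(34,32 \right)} \right)}} = \sqrt{\left(438 - 153748\right) - -3} = \sqrt{\left(438 - 153748\right) + 3} = \sqrt{-153310 + 3} = \sqrt{-153307} = 11 i \sqrt{1267}$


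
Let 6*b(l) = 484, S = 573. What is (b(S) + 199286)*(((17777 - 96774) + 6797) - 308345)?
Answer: -227603964500/3 ≈ -7.5868e+10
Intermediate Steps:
b(l) = 242/3 (b(l) = (⅙)*484 = 242/3)
(b(S) + 199286)*(((17777 - 96774) + 6797) - 308345) = (242/3 + 199286)*(((17777 - 96774) + 6797) - 308345) = 598100*((-78997 + 6797) - 308345)/3 = 598100*(-72200 - 308345)/3 = (598100/3)*(-380545) = -227603964500/3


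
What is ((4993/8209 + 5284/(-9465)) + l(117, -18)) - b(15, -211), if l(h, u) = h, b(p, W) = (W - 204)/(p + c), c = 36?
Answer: 55118646501/440289715 ≈ 125.19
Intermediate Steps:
b(p, W) = (-204 + W)/(36 + p) (b(p, W) = (W - 204)/(p + 36) = (-204 + W)/(36 + p))
((4993/8209 + 5284/(-9465)) + l(117, -18)) - b(15, -211) = ((4993/8209 + 5284/(-9465)) + 117) - (-204 - 211)/(36 + 15) = ((4993*(1/8209) + 5284*(-1/9465)) + 117) - (-415)/51 = ((4993/8209 - 5284/9465) + 117) - (-415)/51 = (3882389/77698185 + 117) - 1*(-415/51) = 9094570034/77698185 + 415/51 = 55118646501/440289715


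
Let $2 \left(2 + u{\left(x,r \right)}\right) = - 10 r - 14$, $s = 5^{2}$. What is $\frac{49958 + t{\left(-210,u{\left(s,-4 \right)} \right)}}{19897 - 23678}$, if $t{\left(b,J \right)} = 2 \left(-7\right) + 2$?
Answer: $- \frac{49946}{3781} \approx -13.21$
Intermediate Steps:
$s = 25$
$u{\left(x,r \right)} = -9 - 5 r$ ($u{\left(x,r \right)} = -2 + \frac{- 10 r - 14}{2} = -2 + \frac{-14 - 10 r}{2} = -2 - \left(7 + 5 r\right) = -9 - 5 r$)
$t{\left(b,J \right)} = -12$ ($t{\left(b,J \right)} = -14 + 2 = -12$)
$\frac{49958 + t{\left(-210,u{\left(s,-4 \right)} \right)}}{19897 - 23678} = \frac{49958 - 12}{19897 - 23678} = \frac{49946}{-3781} = 49946 \left(- \frac{1}{3781}\right) = - \frac{49946}{3781}$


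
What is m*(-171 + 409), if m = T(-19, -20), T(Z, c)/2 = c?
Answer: -9520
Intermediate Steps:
T(Z, c) = 2*c
m = -40 (m = 2*(-20) = -40)
m*(-171 + 409) = -40*(-171 + 409) = -40*238 = -9520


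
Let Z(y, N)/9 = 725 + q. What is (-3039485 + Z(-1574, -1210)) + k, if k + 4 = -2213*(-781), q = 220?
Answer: -1302631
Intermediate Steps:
Z(y, N) = 8505 (Z(y, N) = 9*(725 + 220) = 9*945 = 8505)
k = 1728349 (k = -4 - 2213*(-781) = -4 + 1728353 = 1728349)
(-3039485 + Z(-1574, -1210)) + k = (-3039485 + 8505) + 1728349 = -3030980 + 1728349 = -1302631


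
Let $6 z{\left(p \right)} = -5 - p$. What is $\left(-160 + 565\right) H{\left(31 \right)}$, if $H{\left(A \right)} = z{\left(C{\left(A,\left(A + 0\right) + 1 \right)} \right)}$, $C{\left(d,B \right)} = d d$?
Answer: $-65205$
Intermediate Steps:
$C{\left(d,B \right)} = d^{2}$
$z{\left(p \right)} = - \frac{5}{6} - \frac{p}{6}$ ($z{\left(p \right)} = \frac{-5 - p}{6} = - \frac{5}{6} - \frac{p}{6}$)
$H{\left(A \right)} = - \frac{5}{6} - \frac{A^{2}}{6}$
$\left(-160 + 565\right) H{\left(31 \right)} = \left(-160 + 565\right) \left(- \frac{5}{6} - \frac{31^{2}}{6}\right) = 405 \left(- \frac{5}{6} - \frac{961}{6}\right) = 405 \left(-161\right) = -65205$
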